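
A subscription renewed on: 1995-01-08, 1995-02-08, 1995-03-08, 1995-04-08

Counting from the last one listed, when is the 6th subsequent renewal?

1995-10-08

Gaps: 31, 28, 31 days — not constant. Every event is on the 8th of the month.
Pattern: the 8th of each month.
Next: May 1995 → 1995-05-08.
June 1995: 1995-06-08.
Next: July 1995 → 1995-07-08.
August 1995: 1995-08-08.
September 1995: 1995-09-08.
Next: October 1995 → 1995-10-08.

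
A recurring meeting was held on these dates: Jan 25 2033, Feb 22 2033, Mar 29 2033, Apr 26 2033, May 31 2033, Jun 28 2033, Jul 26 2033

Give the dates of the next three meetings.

Aug 30 2033, Sep 27 2033, Oct 25 2033

Every date is a Tuesday; gaps 28, 35, 28, 35, 28, 28 days.
Each is the last Tuesday of its month (at least one falls on the 29th or later, ruling out '4th Tuesday').
Last Tuesday of August 2033: Aug 30 2033.
Last Tuesday of September 2033: Sep 27 2033.
Last Tuesday of October 2033: Oct 25 2033.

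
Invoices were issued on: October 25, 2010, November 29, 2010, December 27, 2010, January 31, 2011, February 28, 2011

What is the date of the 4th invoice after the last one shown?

These are Mondays with 35, 28, 35, 28-day gaps.
Each is the final Monday of its month — November 29, 2010 is past the 28th, so '4th Monday' doesn't fit.
March 2011 ends with Monday March 28, 2011.
Last Monday of April 2011: April 25, 2011.
May 2011 ends with Monday May 30, 2011.
June 2011 ends with Monday June 27, 2011.

June 27, 2011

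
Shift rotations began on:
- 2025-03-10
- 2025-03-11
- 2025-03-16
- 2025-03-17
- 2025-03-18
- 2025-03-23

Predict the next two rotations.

2025-03-24, 2025-03-25

Every event lands on a Monday or Tuesday or Sunday (gaps cycle 1, 5, 1, 1, 5).
So the schedule is: every Monday, Tuesday and Sunday.
Next Monday: 2025-03-24.
The following Tuesday is 2025-03-25.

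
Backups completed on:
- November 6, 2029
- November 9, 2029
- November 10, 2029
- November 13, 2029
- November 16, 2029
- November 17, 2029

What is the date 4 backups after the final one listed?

November 27, 2029

The gap pattern 3, 1, 3, 3, 1 repeats every 3 events.
These are the Tuesdays, Fridays and Saturdays of each week.
Next Tuesday: November 20, 2029.
The following Friday is November 23, 2029.
The following Saturday is November 24, 2029.
Next Tuesday: November 27, 2029.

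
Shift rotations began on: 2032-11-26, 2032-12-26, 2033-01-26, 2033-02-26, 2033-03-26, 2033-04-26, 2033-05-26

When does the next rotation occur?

2033-06-26

Gaps: 30, 31, 31, 28, 31, 30 days — not constant. Every event is on the 26th of the month.
Pattern: the 26th of each month.
Next: June 2033 → 2033-06-26.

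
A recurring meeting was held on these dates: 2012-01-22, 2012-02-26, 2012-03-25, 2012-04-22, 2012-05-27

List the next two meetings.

2012-06-24, 2012-07-22

Gaps: 35, 28, 28, 35 days — a mix of 28 and 35. Every date is a Sunday.
Each is the 4th Sunday of its month.
June 2012 — 4th Sunday is 2012-06-24.
July 2012 — 4th Sunday is 2012-07-22.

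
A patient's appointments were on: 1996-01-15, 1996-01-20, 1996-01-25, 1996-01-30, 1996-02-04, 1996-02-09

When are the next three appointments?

The spacing is 5, 5, 5, 5, 5 days — always 5 days.
1996-02-09 + 5 days = 1996-02-14.
1996-02-14 + 5 days = 1996-02-19.
1996-02-19 + 5 days = 1996-02-24.

1996-02-14, 1996-02-19, 1996-02-24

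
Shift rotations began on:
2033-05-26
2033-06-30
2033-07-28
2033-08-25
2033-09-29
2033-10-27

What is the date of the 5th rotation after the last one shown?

2034-03-30

These are Thursdays with 35, 28, 28, 35, 28-day gaps.
Each is the final Thursday of its month — 2033-06-30 is past the 28th, so '4th Thursday' doesn't fit.
November 2033 ends with Thursday 2033-11-24.
Last Thursday of December 2033: 2033-12-29.
Last Thursday of January 2034: 2034-01-26.
February 2034 ends with Thursday 2034-02-23.
Last Thursday of March 2034: 2034-03-30.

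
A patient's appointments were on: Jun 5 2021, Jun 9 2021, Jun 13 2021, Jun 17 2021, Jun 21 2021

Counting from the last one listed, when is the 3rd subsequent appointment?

Jul 3 2021

Every event comes 4 days after the last (4, 4, 4, 4).
Jun 21 2021 + 4 days = Jun 25 2021.
Jun 25 2021 + 4 days = Jun 29 2021.
Jun 29 2021 + 4 days = Jul 3 2021.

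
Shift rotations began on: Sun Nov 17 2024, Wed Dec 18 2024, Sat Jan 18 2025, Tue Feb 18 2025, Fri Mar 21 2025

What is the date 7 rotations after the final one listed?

Fri Oct 24 2025

The spacing is 31, 31, 31, 31 days — always 31 days.
Fri Mar 21 2025 + 31 days = Mon Apr 21 2025.
Mon Apr 21 2025 + 31 days = Thu May 22 2025.
Thu May 22 2025 + 31 days = Sun Jun 22 2025.
Sun Jun 22 2025 + 31 days = Wed Jul 23 2025.
Wed Jul 23 2025 + 31 days = Sat Aug 23 2025.
Sat Aug 23 2025 + 31 days = Tue Sep 23 2025.
Tue Sep 23 2025 + 31 days = Fri Oct 24 2025.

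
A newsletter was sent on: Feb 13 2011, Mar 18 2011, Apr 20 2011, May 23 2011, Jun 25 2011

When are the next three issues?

Jul 28 2011, Aug 30 2011, Oct 2 2011

The spacing is 33, 33, 33, 33 days — always 33 days.
Jun 25 2011 + 33 days = Jul 28 2011.
Jul 28 2011 + 33 days = Aug 30 2011.
Aug 30 2011 + 33 days = Oct 2 2011.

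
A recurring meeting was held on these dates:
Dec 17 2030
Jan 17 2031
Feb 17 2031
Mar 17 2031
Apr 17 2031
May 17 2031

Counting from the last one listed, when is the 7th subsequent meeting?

The day-of-month is always 17 (31, 31, 28, 31, 30 days between events).
So this recurs on the 17th of each month.
June 2031: Jun 17 2031.
July 2031: Jul 17 2031.
August 2031: Aug 17 2031.
Next: September 2031 → Sep 17 2031.
Next: October 2031 → Oct 17 2031.
November 2031: Nov 17 2031.
December 2031: Dec 17 2031.

Dec 17 2031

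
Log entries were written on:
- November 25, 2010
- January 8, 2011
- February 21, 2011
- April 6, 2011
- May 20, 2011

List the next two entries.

July 3, 2011; August 16, 2011

Gaps between consecutive events: 44, 44, 44, 44 days — a constant 44-day interval.
May 20, 2011 + 44 days = July 3, 2011.
July 3, 2011 + 44 days = August 16, 2011.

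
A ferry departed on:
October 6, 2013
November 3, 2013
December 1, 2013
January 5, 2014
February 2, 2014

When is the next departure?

March 2, 2014

All dates are Sundays, 28, 28, 35, 28 days apart.
Specifically, the 1st Sunday of each month.
March 2014 — 1st Sunday is March 2, 2014.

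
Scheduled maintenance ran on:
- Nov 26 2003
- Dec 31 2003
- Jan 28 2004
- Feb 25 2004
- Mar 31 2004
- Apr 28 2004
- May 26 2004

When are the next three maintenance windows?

These are Wednesdays with 35, 28, 28, 35, 28, 28-day gaps.
Each is the final Wednesday of its month — Dec 31 2003 is past the 28th, so '4th Wednesday' doesn't fit.
Last Wednesday of June 2004: Jun 30 2004.
Last Wednesday of July 2004: Jul 28 2004.
Last Wednesday of August 2004: Aug 25 2004.

Jun 30 2004, Jul 28 2004, Aug 25 2004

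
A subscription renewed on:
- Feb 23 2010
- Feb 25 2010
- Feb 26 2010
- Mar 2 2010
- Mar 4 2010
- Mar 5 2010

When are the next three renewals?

Gaps: 2, 1, 4, 2, 1 days — not constant, but cyclic with period 3.
The events fall on every Tuesday, Thursday and Friday.
Next Tuesday: Mar 9 2010.
The following Thursday is Mar 11 2010.
Next Friday: Mar 12 2010.

Mar 9 2010, Mar 11 2010, Mar 12 2010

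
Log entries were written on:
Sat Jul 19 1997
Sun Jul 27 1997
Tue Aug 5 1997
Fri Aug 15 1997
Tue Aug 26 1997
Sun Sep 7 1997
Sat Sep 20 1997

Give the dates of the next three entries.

Sat Oct 4 1997, Sun Oct 19 1997, Tue Nov 4 1997

Gaps: 8, 9, 10, 11, 12, 13 days — each gap is 1 larger than the previous one.
Next gap: 14 days. Sat Sep 20 1997 + 14 days = Sat Oct 4 1997.
Next gap: 15 days. Sat Oct 4 1997 + 15 days = Sun Oct 19 1997.
Next gap: 16 days. Sun Oct 19 1997 + 16 days = Tue Nov 4 1997.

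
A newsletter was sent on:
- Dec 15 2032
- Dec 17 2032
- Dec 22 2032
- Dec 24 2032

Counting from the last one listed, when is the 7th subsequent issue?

Jan 19 2033

The gap pattern 2, 5, 2 repeats every 2 events.
These are the Wednesdays and Fridays of each week.
Next Wednesday: Dec 29 2032.
The following Friday is Dec 31 2032.
Next Wednesday: Jan 5 2033.
The following Friday is Jan 7 2033.
Next Wednesday: Jan 12 2033.
The following Friday is Jan 14 2033.
The following Wednesday is Jan 19 2033.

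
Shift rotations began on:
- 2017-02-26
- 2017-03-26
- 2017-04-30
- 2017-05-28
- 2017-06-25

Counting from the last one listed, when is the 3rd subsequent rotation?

2017-09-24

All Sundays; the gaps (28, 35, 28, 28) vary with month length.
This is the last Sunday of each month.
July 2017 ends with Sunday 2017-07-30.
August 2017 ends with Sunday 2017-08-27.
September 2017 ends with Sunday 2017-09-24.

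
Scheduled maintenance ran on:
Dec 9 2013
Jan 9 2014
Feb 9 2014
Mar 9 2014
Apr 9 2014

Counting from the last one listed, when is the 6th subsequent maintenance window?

The day-of-month is always 9 (31, 31, 28, 31 days between events).
So this recurs on the 9th of each month.
Next: May 2014 → May 9 2014.
June 2014: Jun 9 2014.
Next: July 2014 → Jul 9 2014.
Next: August 2014 → Aug 9 2014.
September 2014: Sep 9 2014.
Next: October 2014 → Oct 9 2014.

Oct 9 2014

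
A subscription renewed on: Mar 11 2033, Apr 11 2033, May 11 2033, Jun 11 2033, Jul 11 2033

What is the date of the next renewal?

Aug 11 2033

Gaps: 31, 30, 31, 30 days — not constant. Every event is on the 11th of the month.
Pattern: the 11th of each month.
August 2033: Aug 11 2033.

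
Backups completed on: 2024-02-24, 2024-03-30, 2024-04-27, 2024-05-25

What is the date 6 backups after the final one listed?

All Saturdays; the gaps (35, 28, 28) vary with month length.
This is the last Saturday of each month.
June 2024 ends with Saturday 2024-06-29.
July 2024 ends with Saturday 2024-07-27.
Last Saturday of August 2024: 2024-08-31.
September 2024 ends with Saturday 2024-09-28.
October 2024 ends with Saturday 2024-10-26.
November 2024 ends with Saturday 2024-11-30.

2024-11-30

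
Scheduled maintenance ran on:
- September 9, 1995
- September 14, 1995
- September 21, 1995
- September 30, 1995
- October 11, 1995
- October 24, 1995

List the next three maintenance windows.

Intervals are 5, 7, 9, 11, 13 days — an arithmetic progression with common difference 2.
Next gap: 15 days. October 24, 1995 + 15 days = November 8, 1995.
Next gap: 17 days. November 8, 1995 + 17 days = November 25, 1995.
Next gap: 19 days. November 25, 1995 + 19 days = December 14, 1995.

November 8, 1995; November 25, 1995; December 14, 1995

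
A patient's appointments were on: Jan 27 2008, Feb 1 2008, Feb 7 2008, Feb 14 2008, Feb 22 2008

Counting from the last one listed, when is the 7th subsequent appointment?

May 16 2008

The spacing grows by 1 each time: 5, 6, 7, 8 days.
Next gap: 9 days. Feb 22 2008 + 9 days = Mar 2 2008.
Next gap: 10 days. Mar 2 2008 + 10 days = Mar 12 2008.
Next gap: 11 days. Mar 12 2008 + 11 days = Mar 23 2008.
Next gap: 12 days. Mar 23 2008 + 12 days = Apr 4 2008.
Next gap: 13 days. Apr 4 2008 + 13 days = Apr 17 2008.
Next gap: 14 days. Apr 17 2008 + 14 days = May 1 2008.
Next gap: 15 days. May 1 2008 + 15 days = May 16 2008.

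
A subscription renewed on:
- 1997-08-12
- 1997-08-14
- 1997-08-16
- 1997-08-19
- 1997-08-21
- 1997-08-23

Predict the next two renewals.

Every event lands on a Tuesday or Thursday or Saturday (gaps cycle 2, 2, 3, 2, 2).
So the schedule is: every Tuesday, Thursday and Saturday.
The following Tuesday is 1997-08-26.
Next Thursday: 1997-08-28.

1997-08-26, 1997-08-28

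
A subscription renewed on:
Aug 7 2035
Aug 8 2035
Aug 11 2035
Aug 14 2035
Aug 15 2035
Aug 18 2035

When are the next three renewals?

Aug 21 2035, Aug 22 2035, Aug 25 2035

Gaps: 1, 3, 3, 1, 3 days — not constant, but cyclic with period 3.
The events fall on every Tuesday, Wednesday and Saturday.
Next Tuesday: Aug 21 2035.
Next Wednesday: Aug 22 2035.
The following Saturday is Aug 25 2035.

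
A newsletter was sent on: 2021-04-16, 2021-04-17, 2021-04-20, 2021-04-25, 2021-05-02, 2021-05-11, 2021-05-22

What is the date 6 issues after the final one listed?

2021-09-07

Intervals are 1, 3, 5, 7, 9, 11 days — an arithmetic progression with common difference 2.
Next gap: 13 days. 2021-05-22 + 13 days = 2021-06-04.
Next gap: 15 days. 2021-06-04 + 15 days = 2021-06-19.
Next gap: 17 days. 2021-06-19 + 17 days = 2021-07-06.
Next gap: 19 days. 2021-07-06 + 19 days = 2021-07-25.
Next gap: 21 days. 2021-07-25 + 21 days = 2021-08-15.
Next gap: 23 days. 2021-08-15 + 23 days = 2021-09-07.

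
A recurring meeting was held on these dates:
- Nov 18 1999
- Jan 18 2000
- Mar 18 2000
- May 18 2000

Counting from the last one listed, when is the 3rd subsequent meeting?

Nov 18 2000

The day-of-month is always 18 (61, 60, 61 days between events).
So this recurs on the 18th of every 2 months.
Next: July 2000 → Jul 18 2000.
September 2000: Sep 18 2000.
Next: November 2000 → Nov 18 2000.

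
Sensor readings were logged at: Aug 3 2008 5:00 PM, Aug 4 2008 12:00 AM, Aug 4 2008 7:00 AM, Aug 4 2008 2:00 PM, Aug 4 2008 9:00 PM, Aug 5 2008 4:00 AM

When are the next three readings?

The interval is a steady 7 hours (7, 7, 7, 7, 7).
Aug 5 2008 4:00 AM + 7 h = Aug 5 2008 11:00 AM.
Aug 5 2008 11:00 AM + 7 h = Aug 5 2008 6:00 PM.
Aug 5 2008 6:00 PM + 7 h = Aug 6 2008 1:00 AM.

Aug 5 2008 11:00 AM, Aug 5 2008 6:00 PM, Aug 6 2008 1:00 AM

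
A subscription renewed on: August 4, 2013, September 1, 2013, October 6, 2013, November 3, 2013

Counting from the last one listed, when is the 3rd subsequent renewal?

February 2, 2014

All dates are Sundays, 28, 35, 28 days apart.
Specifically, the 1st Sunday of each month.
1st Sunday of December 2013: December 1, 2013.
January 2014 — 1st Sunday is January 5, 2014.
February 2014 — 1st Sunday is February 2, 2014.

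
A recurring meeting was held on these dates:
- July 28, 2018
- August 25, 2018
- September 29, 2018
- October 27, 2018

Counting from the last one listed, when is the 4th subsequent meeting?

February 23, 2019

Every date is a Saturday; gaps 28, 35, 28 days.
Each is the last Saturday of its month (at least one falls on the 29th or later, ruling out '4th Saturday').
Last Saturday of November 2018: November 24, 2018.
Last Saturday of December 2018: December 29, 2018.
January 2019 ends with Saturday January 26, 2019.
Last Saturday of February 2019: February 23, 2019.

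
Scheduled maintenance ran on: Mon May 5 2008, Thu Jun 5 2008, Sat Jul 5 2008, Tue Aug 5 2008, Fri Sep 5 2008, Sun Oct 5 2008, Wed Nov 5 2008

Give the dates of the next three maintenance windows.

Fri Dec 5 2008, Mon Jan 5 2009, Thu Feb 5 2009

Each date is the 5th; the gaps (31, 30, 31, 31, 30, 31) track the month lengths.
The rule is the 5th of each month.
Next: December 2008 → Fri Dec 5 2008.
January 2009: Mon Jan 5 2009.
Next: February 2009 → Thu Feb 5 2009.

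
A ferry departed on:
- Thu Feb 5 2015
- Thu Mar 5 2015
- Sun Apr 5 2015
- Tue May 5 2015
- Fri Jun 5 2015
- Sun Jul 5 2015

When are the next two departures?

The day-of-month is always 5 (28, 31, 30, 31, 30 days between events).
So this recurs on the 5th of each month.
August 2015: Wed Aug 5 2015.
September 2015: Sat Sep 5 2015.

Wed Aug 5 2015, Sat Sep 5 2015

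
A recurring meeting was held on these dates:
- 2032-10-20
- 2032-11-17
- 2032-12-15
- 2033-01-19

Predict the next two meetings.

2033-02-16, 2033-03-16

These are Wednesdays at 28- or 35-day spacing (28, 28, 35).
The pattern: 3rd Wednesday of the month.
3rd Wednesday of February 2033: 2033-02-16.
3rd Wednesday of March 2033: 2033-03-16.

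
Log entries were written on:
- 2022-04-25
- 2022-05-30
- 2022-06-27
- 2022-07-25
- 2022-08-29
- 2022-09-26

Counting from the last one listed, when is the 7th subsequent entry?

All Mondays; the gaps (35, 28, 28, 35, 28) vary with month length.
This is the last Monday of each month.
Last Monday of October 2022: 2022-10-31.
November 2022 ends with Monday 2022-11-28.
December 2022 ends with Monday 2022-12-26.
January 2023 ends with Monday 2023-01-30.
February 2023 ends with Monday 2023-02-27.
March 2023 ends with Monday 2023-03-27.
April 2023 ends with Monday 2023-04-24.

2023-04-24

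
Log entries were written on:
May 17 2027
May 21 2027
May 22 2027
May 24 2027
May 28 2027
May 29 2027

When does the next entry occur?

Every event lands on a Monday or Friday or Saturday (gaps cycle 4, 1, 2, 4, 1).
So the schedule is: every Monday, Friday and Saturday.
Next Monday: May 31 2027.

May 31 2027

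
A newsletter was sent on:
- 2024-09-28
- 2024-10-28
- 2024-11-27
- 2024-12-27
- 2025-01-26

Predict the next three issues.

2025-02-25, 2025-03-27, 2025-04-26

The spacing is 30, 30, 30, 30 days — always 30 days.
2025-01-26 + 30 days = 2025-02-25.
2025-02-25 + 30 days = 2025-03-27.
2025-03-27 + 30 days = 2025-04-26.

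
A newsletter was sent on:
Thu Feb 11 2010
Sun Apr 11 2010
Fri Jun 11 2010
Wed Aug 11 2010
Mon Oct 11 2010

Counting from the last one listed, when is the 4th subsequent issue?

Sat Jun 11 2011

Gaps: 59, 61, 61, 61 days — not constant. Every event is on the 11th of the month.
Pattern: the 11th of every 2 months.
December 2010: Sat Dec 11 2010.
Next: February 2011 → Fri Feb 11 2011.
April 2011: Mon Apr 11 2011.
June 2011: Sat Jun 11 2011.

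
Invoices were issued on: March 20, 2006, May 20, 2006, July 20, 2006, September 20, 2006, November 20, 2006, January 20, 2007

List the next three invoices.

March 20, 2007; May 20, 2007; July 20, 2007

The day-of-month is always 20 (61, 61, 62, 61, 61 days between events).
So this recurs on the 20th of every 2 months.
Next: March 2007 → March 20, 2007.
May 2007: May 20, 2007.
Next: July 2007 → July 20, 2007.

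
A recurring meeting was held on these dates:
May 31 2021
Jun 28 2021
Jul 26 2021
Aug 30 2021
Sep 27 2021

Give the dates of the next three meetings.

Oct 25 2021, Nov 29 2021, Dec 27 2021

These are Mondays with 28, 28, 35, 28-day gaps.
Each is the final Monday of its month — May 31 2021 is past the 28th, so '4th Monday' doesn't fit.
October 2021 ends with Monday Oct 25 2021.
November 2021 ends with Monday Nov 29 2021.
Last Monday of December 2021: Dec 27 2021.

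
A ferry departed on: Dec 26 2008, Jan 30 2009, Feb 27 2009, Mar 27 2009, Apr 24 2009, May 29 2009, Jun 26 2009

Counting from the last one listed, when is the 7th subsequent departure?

All Fridays; the gaps (35, 28, 28, 28, 35, 28) vary with month length.
This is the last Friday of each month.
July 2009 ends with Friday Jul 31 2009.
August 2009 ends with Friday Aug 28 2009.
Last Friday of September 2009: Sep 25 2009.
October 2009 ends with Friday Oct 30 2009.
Last Friday of November 2009: Nov 27 2009.
December 2009 ends with Friday Dec 25 2009.
Last Friday of January 2010: Jan 29 2010.

Jan 29 2010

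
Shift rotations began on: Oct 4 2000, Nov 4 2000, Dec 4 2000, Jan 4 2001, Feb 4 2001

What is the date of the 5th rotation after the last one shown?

Jul 4 2001

Gaps: 31, 30, 31, 31 days — not constant. Every event is on the 4th of the month.
Pattern: the 4th of each month.
March 2001: Mar 4 2001.
Next: April 2001 → Apr 4 2001.
May 2001: May 4 2001.
June 2001: Jun 4 2001.
July 2001: Jul 4 2001.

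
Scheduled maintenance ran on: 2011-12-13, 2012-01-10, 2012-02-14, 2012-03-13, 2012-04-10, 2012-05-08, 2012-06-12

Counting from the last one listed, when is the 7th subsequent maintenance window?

Gaps: 28, 35, 28, 28, 28, 35 days — a mix of 28 and 35. Every date is a Tuesday.
Each is the 2nd Tuesday of its month.
July 2012 — 2nd Tuesday is 2012-07-10.
August 2012 — 2nd Tuesday is 2012-08-14.
2nd Tuesday of September 2012: 2012-09-11.
2nd Tuesday of October 2012: 2012-10-09.
2nd Tuesday of November 2012: 2012-11-13.
2nd Tuesday of December 2012: 2012-12-11.
2nd Tuesday of January 2013: 2013-01-08.

2013-01-08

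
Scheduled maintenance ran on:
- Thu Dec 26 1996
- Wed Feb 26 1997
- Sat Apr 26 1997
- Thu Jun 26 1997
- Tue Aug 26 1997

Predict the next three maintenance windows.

Each date is the 26th; the gaps (62, 59, 61, 61) track the month lengths.
The rule is the 26th of every 2 months.
October 1997: Sun Oct 26 1997.
December 1997: Fri Dec 26 1997.
Next: February 1998 → Thu Feb 26 1998.

Sun Oct 26 1997, Fri Dec 26 1997, Thu Feb 26 1998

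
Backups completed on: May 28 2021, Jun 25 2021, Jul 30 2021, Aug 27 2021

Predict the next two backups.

All Fridays; the gaps (28, 35, 28) vary with month length.
This is the last Friday of each month.
Last Friday of September 2021: Sep 24 2021.
Last Friday of October 2021: Oct 29 2021.

Sep 24 2021, Oct 29 2021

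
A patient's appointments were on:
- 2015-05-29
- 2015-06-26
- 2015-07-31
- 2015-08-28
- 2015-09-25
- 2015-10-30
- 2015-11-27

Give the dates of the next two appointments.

2015-12-25, 2016-01-29

All Fridays; the gaps (28, 35, 28, 28, 35, 28) vary with month length.
This is the last Friday of each month.
Last Friday of December 2015: 2015-12-25.
January 2016 ends with Friday 2016-01-29.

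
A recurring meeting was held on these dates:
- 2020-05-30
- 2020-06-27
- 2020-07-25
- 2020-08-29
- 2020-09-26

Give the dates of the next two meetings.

These are Saturdays with 28, 28, 35, 28-day gaps.
Each is the final Saturday of its month — 2020-05-30 is past the 28th, so '4th Saturday' doesn't fit.
Last Saturday of October 2020: 2020-10-31.
Last Saturday of November 2020: 2020-11-28.

2020-10-31, 2020-11-28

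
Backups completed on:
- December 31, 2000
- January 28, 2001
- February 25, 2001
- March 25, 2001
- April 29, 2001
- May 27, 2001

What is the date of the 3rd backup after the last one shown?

Every date is a Sunday; gaps 28, 28, 28, 35, 28 days.
Each is the last Sunday of its month (at least one falls on the 29th or later, ruling out '4th Sunday').
June 2001 ends with Sunday June 24, 2001.
Last Sunday of July 2001: July 29, 2001.
Last Sunday of August 2001: August 26, 2001.

August 26, 2001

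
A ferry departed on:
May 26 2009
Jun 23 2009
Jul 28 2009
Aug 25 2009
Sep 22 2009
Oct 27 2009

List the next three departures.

Nov 24 2009, Dec 22 2009, Jan 26 2010

These are Tuesdays at 28- or 35-day spacing (28, 35, 28, 28, 35).
The pattern: 4th Tuesday of the month.
4th Tuesday of November 2009: Nov 24 2009.
December 2009 — 4th Tuesday is Dec 22 2009.
4th Tuesday of January 2010: Jan 26 2010.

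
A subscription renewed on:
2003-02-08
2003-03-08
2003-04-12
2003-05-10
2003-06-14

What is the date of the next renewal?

Gaps: 28, 35, 28, 35 days — a mix of 28 and 35. Every date is a Saturday.
Each is the 2nd Saturday of its month.
July 2003 — 2nd Saturday is 2003-07-12.

2003-07-12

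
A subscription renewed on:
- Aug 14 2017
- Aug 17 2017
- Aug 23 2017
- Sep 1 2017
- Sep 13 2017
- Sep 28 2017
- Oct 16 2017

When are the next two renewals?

Nov 6 2017, Nov 30 2017

Gaps: 3, 6, 9, 12, 15, 18 days — each gap is 3 larger than the previous one.
Next gap: 21 days. Oct 16 2017 + 21 days = Nov 6 2017.
Next gap: 24 days. Nov 6 2017 + 24 days = Nov 30 2017.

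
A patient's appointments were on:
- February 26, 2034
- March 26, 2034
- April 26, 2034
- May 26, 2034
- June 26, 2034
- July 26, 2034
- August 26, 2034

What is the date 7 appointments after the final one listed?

Each date is the 26th; the gaps (28, 31, 30, 31, 30, 31) track the month lengths.
The rule is the 26th of each month.
September 2034: September 26, 2034.
Next: October 2034 → October 26, 2034.
Next: November 2034 → November 26, 2034.
December 2034: December 26, 2034.
Next: January 2035 → January 26, 2035.
February 2035: February 26, 2035.
March 2035: March 26, 2035.

March 26, 2035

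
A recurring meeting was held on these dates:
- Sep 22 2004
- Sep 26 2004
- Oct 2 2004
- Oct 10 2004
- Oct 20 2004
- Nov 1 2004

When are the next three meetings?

Gaps: 4, 6, 8, 10, 12 days — each gap is 2 larger than the previous one.
Next gap: 14 days. Nov 1 2004 + 14 days = Nov 15 2004.
Next gap: 16 days. Nov 15 2004 + 16 days = Dec 1 2004.
Next gap: 18 days. Dec 1 2004 + 18 days = Dec 19 2004.

Nov 15 2004, Dec 1 2004, Dec 19 2004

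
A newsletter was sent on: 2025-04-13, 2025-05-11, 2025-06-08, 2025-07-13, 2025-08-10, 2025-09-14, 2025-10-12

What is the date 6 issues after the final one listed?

All dates are Sundays, 28, 28, 35, 28, 35, 28 days apart.
Specifically, the 2nd Sunday of each month.
November 2025 — 2nd Sunday is 2025-11-09.
December 2025 — 2nd Sunday is 2025-12-14.
January 2026 — 2nd Sunday is 2026-01-11.
February 2026 — 2nd Sunday is 2026-02-08.
2nd Sunday of March 2026: 2026-03-08.
April 2026 — 2nd Sunday is 2026-04-12.

2026-04-12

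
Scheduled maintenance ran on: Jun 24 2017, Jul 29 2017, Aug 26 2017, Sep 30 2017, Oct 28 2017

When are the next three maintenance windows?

Nov 25 2017, Dec 30 2017, Jan 27 2018

Every date is a Saturday; gaps 35, 28, 35, 28 days.
Each is the last Saturday of its month (at least one falls on the 29th or later, ruling out '4th Saturday').
Last Saturday of November 2017: Nov 25 2017.
Last Saturday of December 2017: Dec 30 2017.
Last Saturday of January 2018: Jan 27 2018.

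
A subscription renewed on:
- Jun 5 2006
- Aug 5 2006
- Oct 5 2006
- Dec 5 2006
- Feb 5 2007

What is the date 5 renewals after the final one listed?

The day-of-month is always 5 (61, 61, 61, 62 days between events).
So this recurs on the 5th of every 2 months.
Next: April 2007 → Apr 5 2007.
Next: June 2007 → Jun 5 2007.
August 2007: Aug 5 2007.
October 2007: Oct 5 2007.
Next: December 2007 → Dec 5 2007.

Dec 5 2007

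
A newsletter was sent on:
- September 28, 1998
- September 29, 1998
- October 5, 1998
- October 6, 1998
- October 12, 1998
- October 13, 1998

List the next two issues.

October 19, 1998; October 20, 1998

Every event lands on a Monday or Tuesday (gaps cycle 1, 6, 1, 6, 1).
So the schedule is: every Monday and Tuesday.
The following Monday is October 19, 1998.
Next Tuesday: October 20, 1998.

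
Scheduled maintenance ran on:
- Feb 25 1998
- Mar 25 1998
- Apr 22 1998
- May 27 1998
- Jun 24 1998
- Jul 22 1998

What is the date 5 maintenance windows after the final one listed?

Gaps: 28, 28, 35, 28, 28 days — a mix of 28 and 35. Every date is a Wednesday.
Each is the 4th Wednesday of its month.
4th Wednesday of August 1998: Aug 26 1998.
4th Wednesday of September 1998: Sep 23 1998.
October 1998 — 4th Wednesday is Oct 28 1998.
4th Wednesday of November 1998: Nov 25 1998.
4th Wednesday of December 1998: Dec 23 1998.

Dec 23 1998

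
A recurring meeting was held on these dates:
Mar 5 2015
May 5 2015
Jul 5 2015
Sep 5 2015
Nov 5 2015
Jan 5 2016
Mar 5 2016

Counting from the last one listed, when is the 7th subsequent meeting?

Each date is the 5th; the gaps (61, 61, 62, 61, 61, 60) track the month lengths.
The rule is the 5th of every 2 months.
May 2016: May 5 2016.
July 2016: Jul 5 2016.
Next: September 2016 → Sep 5 2016.
Next: November 2016 → Nov 5 2016.
Next: January 2017 → Jan 5 2017.
March 2017: Mar 5 2017.
Next: May 2017 → May 5 2017.

May 5 2017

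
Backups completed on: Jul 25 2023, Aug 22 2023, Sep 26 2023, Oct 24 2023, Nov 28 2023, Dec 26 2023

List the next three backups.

These are Tuesdays at 28- or 35-day spacing (28, 35, 28, 35, 28).
The pattern: 4th Tuesday of the month.
January 2024 — 4th Tuesday is Jan 23 2024.
February 2024 — 4th Tuesday is Feb 27 2024.
March 2024 — 4th Tuesday is Mar 26 2024.

Jan 23 2024, Feb 27 2024, Mar 26 2024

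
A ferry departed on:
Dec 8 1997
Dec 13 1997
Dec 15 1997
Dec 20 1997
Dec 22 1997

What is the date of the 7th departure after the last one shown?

Jan 17 1998

Every event lands on a Monday or Saturday (gaps cycle 5, 2, 5, 2).
So the schedule is: every Monday and Saturday.
Next Saturday: Dec 27 1997.
Next Monday: Dec 29 1997.
The following Saturday is Jan 3 1998.
Next Monday: Jan 5 1998.
The following Saturday is Jan 10 1998.
The following Monday is Jan 12 1998.
Next Saturday: Jan 17 1998.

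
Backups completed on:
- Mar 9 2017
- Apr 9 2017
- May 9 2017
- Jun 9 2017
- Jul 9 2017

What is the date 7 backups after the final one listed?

Feb 9 2018

Each date is the 9th; the gaps (31, 30, 31, 30) track the month lengths.
The rule is the 9th of each month.
August 2017: Aug 9 2017.
Next: September 2017 → Sep 9 2017.
Next: October 2017 → Oct 9 2017.
Next: November 2017 → Nov 9 2017.
December 2017: Dec 9 2017.
Next: January 2018 → Jan 9 2018.
Next: February 2018 → Feb 9 2018.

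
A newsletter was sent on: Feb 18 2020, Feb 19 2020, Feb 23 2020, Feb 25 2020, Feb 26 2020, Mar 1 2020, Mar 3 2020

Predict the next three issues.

Mar 4 2020, Mar 8 2020, Mar 10 2020

Gaps: 1, 4, 2, 1, 4, 2 days — not constant, but cyclic with period 3.
The events fall on every Tuesday, Wednesday and Sunday.
The following Wednesday is Mar 4 2020.
The following Sunday is Mar 8 2020.
Next Tuesday: Mar 10 2020.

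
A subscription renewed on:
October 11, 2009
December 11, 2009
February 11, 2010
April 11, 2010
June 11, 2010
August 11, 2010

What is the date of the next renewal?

October 11, 2010

The day-of-month is always 11 (61, 62, 59, 61, 61 days between events).
So this recurs on the 11th of every 2 months.
Next: October 2010 → October 11, 2010.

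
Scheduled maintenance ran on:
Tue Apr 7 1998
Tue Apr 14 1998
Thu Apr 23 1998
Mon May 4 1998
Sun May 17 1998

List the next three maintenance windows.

Mon Jun 1 1998, Thu Jun 18 1998, Tue Jul 7 1998

Intervals are 7, 9, 11, 13 days — an arithmetic progression with common difference 2.
Next gap: 15 days. Sun May 17 1998 + 15 days = Mon Jun 1 1998.
Next gap: 17 days. Mon Jun 1 1998 + 17 days = Thu Jun 18 1998.
Next gap: 19 days. Thu Jun 18 1998 + 19 days = Tue Jul 7 1998.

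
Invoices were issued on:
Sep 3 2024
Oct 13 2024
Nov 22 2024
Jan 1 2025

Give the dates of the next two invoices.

The spacing is 40, 40, 40 days — always 40 days.
Jan 1 2025 + 40 days = Feb 10 2025.
Feb 10 2025 + 40 days = Mar 22 2025.

Feb 10 2025, Mar 22 2025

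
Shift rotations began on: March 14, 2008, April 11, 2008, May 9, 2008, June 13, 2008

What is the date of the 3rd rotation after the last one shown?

All dates are Fridays, 28, 28, 35 days apart.
Specifically, the 2nd Friday of each month.
2nd Friday of July 2008: July 11, 2008.
August 2008 — 2nd Friday is August 8, 2008.
September 2008 — 2nd Friday is September 12, 2008.

September 12, 2008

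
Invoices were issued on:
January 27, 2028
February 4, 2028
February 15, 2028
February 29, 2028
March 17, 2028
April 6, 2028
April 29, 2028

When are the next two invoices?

The spacing grows by 3 each time: 8, 11, 14, 17, 20, 23 days.
Next gap: 26 days. April 29, 2028 + 26 days = May 25, 2028.
Next gap: 29 days. May 25, 2028 + 29 days = June 23, 2028.

May 25, 2028; June 23, 2028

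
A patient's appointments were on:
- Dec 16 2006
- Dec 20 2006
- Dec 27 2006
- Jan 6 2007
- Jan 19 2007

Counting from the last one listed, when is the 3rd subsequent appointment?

Gaps: 4, 7, 10, 13 days — each gap is 3 larger than the previous one.
Next gap: 16 days. Jan 19 2007 + 16 days = Feb 4 2007.
Next gap: 19 days. Feb 4 2007 + 19 days = Feb 23 2007.
Next gap: 22 days. Feb 23 2007 + 22 days = Mar 17 2007.

Mar 17 2007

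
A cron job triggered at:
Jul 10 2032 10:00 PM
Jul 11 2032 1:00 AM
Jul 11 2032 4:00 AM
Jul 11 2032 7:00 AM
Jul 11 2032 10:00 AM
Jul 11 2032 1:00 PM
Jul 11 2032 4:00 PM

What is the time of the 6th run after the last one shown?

Jul 12 2032 10:00 AM

The interval is a steady 3 hours (3, 3, 3, 3, 3, 3).
Jul 11 2032 4:00 PM + 3 h = Jul 11 2032 7:00 PM.
Jul 11 2032 7:00 PM + 3 h = Jul 11 2032 10:00 PM.
Jul 11 2032 10:00 PM + 3 h = Jul 12 2032 1:00 AM.
Jul 12 2032 1:00 AM + 3 h = Jul 12 2032 4:00 AM.
Jul 12 2032 4:00 AM + 3 h = Jul 12 2032 7:00 AM.
Jul 12 2032 7:00 AM + 3 h = Jul 12 2032 10:00 AM.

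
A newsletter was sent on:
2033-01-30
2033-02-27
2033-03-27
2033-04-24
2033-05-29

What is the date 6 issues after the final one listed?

2033-11-27

All Sundays; the gaps (28, 28, 28, 35) vary with month length.
This is the last Sunday of each month.
Last Sunday of June 2033: 2033-06-26.
July 2033 ends with Sunday 2033-07-31.
August 2033 ends with Sunday 2033-08-28.
September 2033 ends with Sunday 2033-09-25.
Last Sunday of October 2033: 2033-10-30.
Last Sunday of November 2033: 2033-11-27.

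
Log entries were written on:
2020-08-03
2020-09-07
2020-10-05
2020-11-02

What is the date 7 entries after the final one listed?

All dates are Mondays, 35, 28, 28 days apart.
Specifically, the 1st Monday of each month.
December 2020 — 1st Monday is 2020-12-07.
January 2021 — 1st Monday is 2021-01-04.
1st Monday of February 2021: 2021-02-01.
March 2021 — 1st Monday is 2021-03-01.
1st Monday of April 2021: 2021-04-05.
1st Monday of May 2021: 2021-05-03.
June 2021 — 1st Monday is 2021-06-07.

2021-06-07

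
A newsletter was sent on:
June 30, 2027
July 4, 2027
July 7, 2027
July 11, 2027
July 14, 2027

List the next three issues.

July 18, 2027; July 21, 2027; July 25, 2027

The gap pattern 4, 3, 4, 3 repeats every 2 events.
These are the Wednesdays and Sundays of each week.
Next Sunday: July 18, 2027.
Next Wednesday: July 21, 2027.
Next Sunday: July 25, 2027.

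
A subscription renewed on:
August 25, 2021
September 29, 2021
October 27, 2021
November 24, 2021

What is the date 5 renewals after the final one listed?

All Wednesdays; the gaps (35, 28, 28) vary with month length.
This is the last Wednesday of each month.
Last Wednesday of December 2021: December 29, 2021.
Last Wednesday of January 2022: January 26, 2022.
Last Wednesday of February 2022: February 23, 2022.
March 2022 ends with Wednesday March 30, 2022.
Last Wednesday of April 2022: April 27, 2022.

April 27, 2022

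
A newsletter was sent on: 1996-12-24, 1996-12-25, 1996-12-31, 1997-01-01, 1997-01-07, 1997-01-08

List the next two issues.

1997-01-14, 1997-01-15

The gap pattern 1, 6, 1, 6, 1 repeats every 2 events.
These are the Tuesdays and Wednesdays of each week.
The following Tuesday is 1997-01-14.
The following Wednesday is 1997-01-15.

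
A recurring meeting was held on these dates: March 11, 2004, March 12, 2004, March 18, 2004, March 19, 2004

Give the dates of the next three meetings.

The gap pattern 1, 6, 1 repeats every 2 events.
These are the Thursdays and Fridays of each week.
Next Thursday: March 25, 2004.
Next Friday: March 26, 2004.
Next Thursday: April 1, 2004.

March 25, 2004; March 26, 2004; April 1, 2004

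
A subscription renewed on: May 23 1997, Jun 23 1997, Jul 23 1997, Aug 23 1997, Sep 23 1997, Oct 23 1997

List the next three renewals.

The day-of-month is always 23 (31, 30, 31, 31, 30 days between events).
So this recurs on the 23rd of each month.
November 1997: Nov 23 1997.
Next: December 1997 → Dec 23 1997.
Next: January 1998 → Jan 23 1998.

Nov 23 1997, Dec 23 1997, Jan 23 1998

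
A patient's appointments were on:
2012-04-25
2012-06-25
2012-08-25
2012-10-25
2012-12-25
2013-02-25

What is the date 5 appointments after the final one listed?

Each date is the 25th; the gaps (61, 61, 61, 61, 62) track the month lengths.
The rule is the 25th of every 2 months.
Next: April 2013 → 2013-04-25.
Next: June 2013 → 2013-06-25.
August 2013: 2013-08-25.
Next: October 2013 → 2013-10-25.
Next: December 2013 → 2013-12-25.

2013-12-25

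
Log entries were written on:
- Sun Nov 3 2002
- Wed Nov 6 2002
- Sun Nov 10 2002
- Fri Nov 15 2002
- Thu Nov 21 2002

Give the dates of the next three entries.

Intervals are 3, 4, 5, 6 days — an arithmetic progression with common difference 1.
Next gap: 7 days. Thu Nov 21 2002 + 7 days = Thu Nov 28 2002.
Next gap: 8 days. Thu Nov 28 2002 + 8 days = Fri Dec 6 2002.
Next gap: 9 days. Fri Dec 6 2002 + 9 days = Sun Dec 15 2002.

Thu Nov 28 2002, Fri Dec 6 2002, Sun Dec 15 2002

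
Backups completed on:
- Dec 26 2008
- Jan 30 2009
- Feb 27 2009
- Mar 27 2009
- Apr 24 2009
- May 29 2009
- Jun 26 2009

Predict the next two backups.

Jul 31 2009, Aug 28 2009

These are Fridays with 35, 28, 28, 28, 35, 28-day gaps.
Each is the final Friday of its month — Jan 30 2009 is past the 28th, so '4th Friday' doesn't fit.
Last Friday of July 2009: Jul 31 2009.
August 2009 ends with Friday Aug 28 2009.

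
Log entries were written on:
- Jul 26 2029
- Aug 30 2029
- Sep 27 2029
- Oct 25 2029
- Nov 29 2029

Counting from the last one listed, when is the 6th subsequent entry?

May 30 2030

All Thursdays; the gaps (35, 28, 28, 35) vary with month length.
This is the last Thursday of each month.
Last Thursday of December 2029: Dec 27 2029.
January 2030 ends with Thursday Jan 31 2030.
February 2030 ends with Thursday Feb 28 2030.
March 2030 ends with Thursday Mar 28 2030.
April 2030 ends with Thursday Apr 25 2030.
May 2030 ends with Thursday May 30 2030.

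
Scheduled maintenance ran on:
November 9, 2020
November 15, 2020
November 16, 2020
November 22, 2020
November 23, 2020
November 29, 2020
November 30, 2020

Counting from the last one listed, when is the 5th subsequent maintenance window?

December 20, 2020

Gaps: 6, 1, 6, 1, 6, 1 days — not constant, but cyclic with period 2.
The events fall on every Monday and Sunday.
The following Sunday is December 6, 2020.
Next Monday: December 7, 2020.
The following Sunday is December 13, 2020.
The following Monday is December 14, 2020.
Next Sunday: December 20, 2020.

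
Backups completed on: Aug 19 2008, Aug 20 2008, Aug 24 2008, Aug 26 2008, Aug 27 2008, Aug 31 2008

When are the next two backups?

The gap pattern 1, 4, 2, 1, 4 repeats every 3 events.
These are the Tuesdays, Wednesdays and Sundays of each week.
The following Tuesday is Sep 2 2008.
Next Wednesday: Sep 3 2008.

Sep 2 2008, Sep 3 2008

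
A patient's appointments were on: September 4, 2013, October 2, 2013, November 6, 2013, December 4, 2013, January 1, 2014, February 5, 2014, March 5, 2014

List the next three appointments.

All dates are Wednesdays, 28, 35, 28, 28, 35, 28 days apart.
Specifically, the 1st Wednesday of each month.
April 2014 — 1st Wednesday is April 2, 2014.
May 2014 — 1st Wednesday is May 7, 2014.
1st Wednesday of June 2014: June 4, 2014.

April 2, 2014; May 7, 2014; June 4, 2014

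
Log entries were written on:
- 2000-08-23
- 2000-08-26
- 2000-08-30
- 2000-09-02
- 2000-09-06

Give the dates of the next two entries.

2000-09-09, 2000-09-13

Every event lands on a Wednesday or Saturday (gaps cycle 3, 4, 3, 4).
So the schedule is: every Wednesday and Saturday.
The following Saturday is 2000-09-09.
Next Wednesday: 2000-09-13.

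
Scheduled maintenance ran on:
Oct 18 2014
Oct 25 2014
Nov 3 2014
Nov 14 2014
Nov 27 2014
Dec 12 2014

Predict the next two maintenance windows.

The spacing grows by 2 each time: 7, 9, 11, 13, 15 days.
Next gap: 17 days. Dec 12 2014 + 17 days = Dec 29 2014.
Next gap: 19 days. Dec 29 2014 + 19 days = Jan 17 2015.

Dec 29 2014, Jan 17 2015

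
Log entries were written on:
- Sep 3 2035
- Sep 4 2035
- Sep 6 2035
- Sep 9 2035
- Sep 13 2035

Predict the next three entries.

The spacing grows by 1 each time: 1, 2, 3, 4 days.
Next gap: 5 days. Sep 13 2035 + 5 days = Sep 18 2035.
Next gap: 6 days. Sep 18 2035 + 6 days = Sep 24 2035.
Next gap: 7 days. Sep 24 2035 + 7 days = Oct 1 2035.

Sep 18 2035, Sep 24 2035, Oct 1 2035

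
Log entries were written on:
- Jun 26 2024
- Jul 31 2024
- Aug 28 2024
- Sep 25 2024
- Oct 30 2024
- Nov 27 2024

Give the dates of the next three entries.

These are Wednesdays with 35, 28, 28, 35, 28-day gaps.
Each is the final Wednesday of its month — Jul 31 2024 is past the 28th, so '4th Wednesday' doesn't fit.
Last Wednesday of December 2024: Dec 25 2024.
Last Wednesday of January 2025: Jan 29 2025.
February 2025 ends with Wednesday Feb 26 2025.

Dec 25 2024, Jan 29 2025, Feb 26 2025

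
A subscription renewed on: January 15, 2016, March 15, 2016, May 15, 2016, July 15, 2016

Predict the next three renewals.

September 15, 2016; November 15, 2016; January 15, 2017

Gaps: 60, 61, 61 days — not constant. Every event is on the 15th of the month.
Pattern: the 15th of every 2 months.
Next: September 2016 → September 15, 2016.
Next: November 2016 → November 15, 2016.
January 2017: January 15, 2017.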